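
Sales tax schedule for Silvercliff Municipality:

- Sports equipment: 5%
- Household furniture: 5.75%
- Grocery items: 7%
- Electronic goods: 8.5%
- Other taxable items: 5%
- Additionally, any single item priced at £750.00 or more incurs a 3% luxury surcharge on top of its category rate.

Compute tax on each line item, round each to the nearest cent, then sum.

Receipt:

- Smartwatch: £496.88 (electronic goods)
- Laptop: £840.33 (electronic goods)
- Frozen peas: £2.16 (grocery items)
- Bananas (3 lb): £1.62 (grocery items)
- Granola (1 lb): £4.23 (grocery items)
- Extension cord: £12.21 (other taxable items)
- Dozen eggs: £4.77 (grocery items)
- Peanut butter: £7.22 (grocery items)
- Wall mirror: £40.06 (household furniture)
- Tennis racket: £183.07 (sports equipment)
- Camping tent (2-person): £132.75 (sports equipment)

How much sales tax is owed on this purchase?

Smartwatch £496.88: electronic goods → 8.5% → £42.23
Laptop £840.33: electronic goods → 8.5% + 3% surcharge = 11.5% → £96.64
Frozen peas £2.16: grocery items → 7% → £0.15
Bananas (3 lb) £1.62: grocery items → 7% → £0.11
Granola (1 lb) £4.23: grocery items → 7% → £0.30
Extension cord £12.21: other taxable items → 5% → £0.61
Dozen eggs £4.77: grocery items → 7% → £0.33
Peanut butter £7.22: grocery items → 7% → £0.51
Wall mirror £40.06: household furniture → 5.75% → £2.30
Tennis racket £183.07: sports equipment → 5% → £9.15
Camping tent (2-person) £132.75: sports equipment → 5% → £6.64
Total tax = £42.23 + £96.64 + £0.15 + £0.11 + £0.30 + £0.61 + £0.33 + £0.51 + £2.30 + £9.15 + £6.64 = £158.97

£158.97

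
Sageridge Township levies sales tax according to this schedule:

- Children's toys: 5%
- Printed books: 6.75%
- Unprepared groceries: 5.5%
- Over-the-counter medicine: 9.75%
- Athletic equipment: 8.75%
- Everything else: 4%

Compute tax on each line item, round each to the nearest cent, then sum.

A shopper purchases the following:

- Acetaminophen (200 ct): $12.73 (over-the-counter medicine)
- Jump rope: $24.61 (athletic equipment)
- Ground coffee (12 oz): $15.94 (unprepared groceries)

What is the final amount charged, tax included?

$57.55

Acetaminophen (200 ct) $12.73: over-the-counter medicine → 9.75% → $1.24
Jump rope $24.61: athletic equipment → 8.75% → $2.15
Ground coffee (12 oz) $15.94: unprepared groceries → 5.5% → $0.88
Subtotal = $53.28; tax = $4.27; total due = $57.55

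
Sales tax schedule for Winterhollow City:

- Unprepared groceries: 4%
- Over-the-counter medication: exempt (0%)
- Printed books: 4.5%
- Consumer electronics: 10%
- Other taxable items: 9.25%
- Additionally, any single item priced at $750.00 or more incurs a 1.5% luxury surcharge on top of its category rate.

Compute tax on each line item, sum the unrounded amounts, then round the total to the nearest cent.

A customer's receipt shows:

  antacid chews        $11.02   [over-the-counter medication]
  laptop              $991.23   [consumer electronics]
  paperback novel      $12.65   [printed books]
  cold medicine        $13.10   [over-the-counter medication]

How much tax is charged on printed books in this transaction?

$0.57

Paperback novel $12.65: printed books → 4.5% → $0.56925
Tax on printed books: unrounded sum = $0.56925 → $0.57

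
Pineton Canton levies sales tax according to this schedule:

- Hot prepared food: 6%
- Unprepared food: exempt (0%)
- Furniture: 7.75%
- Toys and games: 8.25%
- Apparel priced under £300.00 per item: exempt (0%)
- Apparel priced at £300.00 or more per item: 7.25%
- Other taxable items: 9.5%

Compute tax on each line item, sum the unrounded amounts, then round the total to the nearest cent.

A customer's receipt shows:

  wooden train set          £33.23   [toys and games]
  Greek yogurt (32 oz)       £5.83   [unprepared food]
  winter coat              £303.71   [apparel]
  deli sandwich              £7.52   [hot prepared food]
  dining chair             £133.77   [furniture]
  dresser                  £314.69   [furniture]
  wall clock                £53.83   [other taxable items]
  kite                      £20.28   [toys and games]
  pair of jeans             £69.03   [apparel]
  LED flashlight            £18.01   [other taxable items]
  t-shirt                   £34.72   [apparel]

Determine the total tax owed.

£68.47

Wooden train set £33.23: toys and games → 8.25% → £2.741475
Greek yogurt (32 oz) £5.83: unprepared food → 0% → £0.00
Winter coat £303.71: apparel, £300.00 or more → 7.25% → £22.018975
Deli sandwich £7.52: hot prepared food → 6% → £0.4512
Dining chair £133.77: furniture → 7.75% → £10.367175
Dresser £314.69: furniture → 7.75% → £24.388475
Wall clock £53.83: other taxable items → 9.5% → £5.11385
Kite £20.28: toys and games → 8.25% → £1.6731
Pair of jeans £69.03: apparel, under £300.00 → 0% → £0.00
LED flashlight £18.01: other taxable items → 9.5% → £1.71095
T-shirt £34.72: apparel, under £300.00 → 0% → £0.00
Unrounded tax sum = £68.4652 → £68.47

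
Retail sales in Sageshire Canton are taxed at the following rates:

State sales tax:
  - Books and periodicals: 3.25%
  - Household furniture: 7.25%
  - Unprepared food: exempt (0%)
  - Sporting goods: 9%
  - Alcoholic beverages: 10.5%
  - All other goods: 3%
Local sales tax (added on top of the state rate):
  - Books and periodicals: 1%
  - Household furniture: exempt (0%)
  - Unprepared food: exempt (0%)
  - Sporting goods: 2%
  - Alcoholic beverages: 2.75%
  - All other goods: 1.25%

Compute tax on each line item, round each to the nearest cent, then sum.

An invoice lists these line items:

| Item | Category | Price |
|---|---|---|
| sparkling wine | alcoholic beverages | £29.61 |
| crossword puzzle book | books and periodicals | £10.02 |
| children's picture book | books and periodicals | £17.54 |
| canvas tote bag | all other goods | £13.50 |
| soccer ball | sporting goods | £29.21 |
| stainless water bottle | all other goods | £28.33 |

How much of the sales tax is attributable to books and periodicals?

Crossword puzzle book £10.02: books and periodicals → 3.25% + 1% local = 4.25% → £0.43
Children's picture book £17.54: books and periodicals → 3.25% + 1% local = 4.25% → £0.75
Tax on books and periodicals = £0.43 + £0.75 = £1.18

£1.18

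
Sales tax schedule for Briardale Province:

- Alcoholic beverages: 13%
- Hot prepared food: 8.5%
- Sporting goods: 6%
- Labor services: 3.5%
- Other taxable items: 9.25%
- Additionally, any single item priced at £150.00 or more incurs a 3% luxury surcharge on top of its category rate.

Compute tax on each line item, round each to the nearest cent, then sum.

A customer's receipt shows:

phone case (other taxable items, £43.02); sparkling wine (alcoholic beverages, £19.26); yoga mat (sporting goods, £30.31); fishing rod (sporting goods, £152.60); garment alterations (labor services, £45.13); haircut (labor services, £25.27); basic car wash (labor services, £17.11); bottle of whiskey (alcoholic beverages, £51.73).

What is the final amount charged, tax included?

Phone case £43.02: other taxable items → 9.25% → £3.98
Sparkling wine £19.26: alcoholic beverages → 13% → £2.50
Yoga mat £30.31: sporting goods → 6% → £1.82
Fishing rod £152.60: sporting goods → 6% + 3% surcharge = 9% → £13.73
Garment alterations £45.13: labor services → 3.5% → £1.58
Haircut £25.27: labor services → 3.5% → £0.88
Basic car wash £17.11: labor services → 3.5% → £0.60
Bottle of whiskey £51.73: alcoholic beverages → 13% → £6.72
Subtotal = £384.43; tax = £31.81; total due = £416.24

£416.24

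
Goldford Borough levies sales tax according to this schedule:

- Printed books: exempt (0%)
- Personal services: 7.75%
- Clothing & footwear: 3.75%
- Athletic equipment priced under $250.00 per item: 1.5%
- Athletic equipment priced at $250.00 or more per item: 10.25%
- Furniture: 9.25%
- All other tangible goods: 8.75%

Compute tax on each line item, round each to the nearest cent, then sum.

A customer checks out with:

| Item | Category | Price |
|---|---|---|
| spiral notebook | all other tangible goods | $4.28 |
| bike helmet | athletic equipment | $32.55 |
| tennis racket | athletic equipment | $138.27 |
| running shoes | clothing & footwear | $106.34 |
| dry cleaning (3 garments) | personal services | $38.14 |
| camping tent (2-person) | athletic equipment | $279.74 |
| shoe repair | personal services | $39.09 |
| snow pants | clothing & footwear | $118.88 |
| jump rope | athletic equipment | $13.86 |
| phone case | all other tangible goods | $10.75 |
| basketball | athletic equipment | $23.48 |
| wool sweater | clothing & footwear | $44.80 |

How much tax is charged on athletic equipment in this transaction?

Bike helmet $32.55: athletic equipment, under $250.00 → 1.5% → $0.49
Tennis racket $138.27: athletic equipment, under $250.00 → 1.5% → $2.07
Camping tent (2-person) $279.74: athletic equipment, $250.00 or more → 10.25% → $28.67
Jump rope $13.86: athletic equipment, under $250.00 → 1.5% → $0.21
Basketball $23.48: athletic equipment, under $250.00 → 1.5% → $0.35
Tax on athletic equipment = $0.49 + $2.07 + $28.67 + $0.21 + $0.35 = $31.79

$31.79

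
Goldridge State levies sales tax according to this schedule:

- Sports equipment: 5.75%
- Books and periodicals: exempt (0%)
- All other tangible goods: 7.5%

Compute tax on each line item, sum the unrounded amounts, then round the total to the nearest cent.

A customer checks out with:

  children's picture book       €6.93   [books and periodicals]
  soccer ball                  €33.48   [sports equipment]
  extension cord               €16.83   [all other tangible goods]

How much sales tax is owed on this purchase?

Children's picture book €6.93: books and periodicals → 0% → €0.00
Soccer ball €33.48: sports equipment → 5.75% → €1.9251
Extension cord €16.83: all other tangible goods → 7.5% → €1.26225
Unrounded tax sum = €3.18735 → €3.19

€3.19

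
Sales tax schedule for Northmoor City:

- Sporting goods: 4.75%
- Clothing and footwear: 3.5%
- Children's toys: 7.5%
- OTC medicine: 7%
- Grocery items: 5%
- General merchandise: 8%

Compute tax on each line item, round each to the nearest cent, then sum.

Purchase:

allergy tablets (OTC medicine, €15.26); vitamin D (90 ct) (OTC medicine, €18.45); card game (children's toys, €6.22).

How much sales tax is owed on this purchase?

€2.83

Allergy tablets €15.26: OTC medicine → 7% → €1.07
Vitamin D (90 ct) €18.45: OTC medicine → 7% → €1.29
Card game €6.22: children's toys → 7.5% → €0.47
Total tax = €1.07 + €1.29 + €0.47 = €2.83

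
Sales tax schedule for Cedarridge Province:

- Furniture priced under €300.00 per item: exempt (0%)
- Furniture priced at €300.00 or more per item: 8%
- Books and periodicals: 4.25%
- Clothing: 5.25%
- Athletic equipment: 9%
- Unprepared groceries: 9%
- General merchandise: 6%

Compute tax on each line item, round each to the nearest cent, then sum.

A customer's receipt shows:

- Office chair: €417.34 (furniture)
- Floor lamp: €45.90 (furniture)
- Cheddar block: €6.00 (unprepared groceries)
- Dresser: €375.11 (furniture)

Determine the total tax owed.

Office chair €417.34: furniture, €300.00 or more → 8% → €33.39
Floor lamp €45.90: furniture, under €300.00 → 0% → €0.00
Cheddar block €6.00: unprepared groceries → 9% → €0.54
Dresser €375.11: furniture, €300.00 or more → 8% → €30.01
Total tax = €33.39 + €0.54 + €30.01 = €63.94

€63.94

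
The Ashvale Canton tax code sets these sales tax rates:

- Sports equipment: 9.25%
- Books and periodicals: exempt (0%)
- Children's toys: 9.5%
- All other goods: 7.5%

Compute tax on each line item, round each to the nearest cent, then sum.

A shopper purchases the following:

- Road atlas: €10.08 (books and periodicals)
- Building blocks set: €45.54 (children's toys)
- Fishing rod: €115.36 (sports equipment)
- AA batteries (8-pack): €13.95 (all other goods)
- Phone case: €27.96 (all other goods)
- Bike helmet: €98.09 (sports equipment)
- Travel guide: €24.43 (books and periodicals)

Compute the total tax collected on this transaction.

€27.22

Road atlas €10.08: books and periodicals → 0% → €0.00
Building blocks set €45.54: children's toys → 9.5% → €4.33
Fishing rod €115.36: sports equipment → 9.25% → €10.67
AA batteries (8-pack) €13.95: all other goods → 7.5% → €1.05
Phone case €27.96: all other goods → 7.5% → €2.10
Bike helmet €98.09: sports equipment → 9.25% → €9.07
Travel guide €24.43: books and periodicals → 0% → €0.00
Total tax = €4.33 + €10.67 + €1.05 + €2.10 + €9.07 = €27.22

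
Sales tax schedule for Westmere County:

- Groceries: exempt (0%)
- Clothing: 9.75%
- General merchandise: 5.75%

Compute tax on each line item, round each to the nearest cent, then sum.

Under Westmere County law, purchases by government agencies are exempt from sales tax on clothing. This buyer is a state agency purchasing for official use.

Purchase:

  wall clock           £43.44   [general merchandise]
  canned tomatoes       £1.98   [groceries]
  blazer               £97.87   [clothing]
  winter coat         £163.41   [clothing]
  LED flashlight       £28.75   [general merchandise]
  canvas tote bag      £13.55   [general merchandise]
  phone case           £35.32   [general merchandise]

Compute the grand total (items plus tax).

Wall clock £43.44: general merchandise → 5.75% → £2.50
Canned tomatoes £1.98: groceries → 0% → £0.00
Blazer £97.87: clothing, buyer-exempt → 0% → £0.00
Winter coat £163.41: clothing, buyer-exempt → 0% → £0.00
LED flashlight £28.75: general merchandise → 5.75% → £1.65
Canvas tote bag £13.55: general merchandise → 5.75% → £0.78
Phone case £35.32: general merchandise → 5.75% → £2.03
Subtotal = £384.32; tax = £6.96; total due = £391.28

£391.28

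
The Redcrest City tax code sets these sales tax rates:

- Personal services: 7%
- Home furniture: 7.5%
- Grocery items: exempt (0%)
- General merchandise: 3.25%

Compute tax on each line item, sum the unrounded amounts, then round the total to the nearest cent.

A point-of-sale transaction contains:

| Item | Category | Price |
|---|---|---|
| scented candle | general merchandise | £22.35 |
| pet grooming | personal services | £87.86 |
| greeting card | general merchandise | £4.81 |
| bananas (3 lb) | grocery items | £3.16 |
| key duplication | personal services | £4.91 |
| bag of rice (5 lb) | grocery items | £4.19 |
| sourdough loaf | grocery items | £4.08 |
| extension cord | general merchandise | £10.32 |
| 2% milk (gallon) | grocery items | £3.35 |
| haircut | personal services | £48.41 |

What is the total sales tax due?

£11.10

Scented candle £22.35: general merchandise → 3.25% → £0.726375
Pet grooming £87.86: personal services → 7% → £6.1502
Greeting card £4.81: general merchandise → 3.25% → £0.156325
Bananas (3 lb) £3.16: grocery items → 0% → £0.00
Key duplication £4.91: personal services → 7% → £0.3437
Bag of rice (5 lb) £4.19: grocery items → 0% → £0.00
Sourdough loaf £4.08: grocery items → 0% → £0.00
Extension cord £10.32: general merchandise → 3.25% → £0.3354
2% milk (gallon) £3.35: grocery items → 0% → £0.00
Haircut £48.41: personal services → 7% → £3.3887
Unrounded tax sum = £11.1007 → £11.10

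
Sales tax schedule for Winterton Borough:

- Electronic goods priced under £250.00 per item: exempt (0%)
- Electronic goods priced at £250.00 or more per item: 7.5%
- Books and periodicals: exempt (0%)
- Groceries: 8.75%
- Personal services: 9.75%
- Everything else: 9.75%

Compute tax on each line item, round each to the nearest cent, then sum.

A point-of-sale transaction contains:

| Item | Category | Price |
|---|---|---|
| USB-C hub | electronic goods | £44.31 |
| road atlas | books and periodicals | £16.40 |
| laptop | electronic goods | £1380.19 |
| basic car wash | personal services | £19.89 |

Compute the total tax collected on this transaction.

USB-C hub £44.31: electronic goods, under £250.00 → 0% → £0.00
Road atlas £16.40: books and periodicals → 0% → £0.00
Laptop £1380.19: electronic goods, £250.00 or more → 7.5% → £103.51
Basic car wash £19.89: personal services → 9.75% → £1.94
Total tax = £103.51 + £1.94 = £105.45

£105.45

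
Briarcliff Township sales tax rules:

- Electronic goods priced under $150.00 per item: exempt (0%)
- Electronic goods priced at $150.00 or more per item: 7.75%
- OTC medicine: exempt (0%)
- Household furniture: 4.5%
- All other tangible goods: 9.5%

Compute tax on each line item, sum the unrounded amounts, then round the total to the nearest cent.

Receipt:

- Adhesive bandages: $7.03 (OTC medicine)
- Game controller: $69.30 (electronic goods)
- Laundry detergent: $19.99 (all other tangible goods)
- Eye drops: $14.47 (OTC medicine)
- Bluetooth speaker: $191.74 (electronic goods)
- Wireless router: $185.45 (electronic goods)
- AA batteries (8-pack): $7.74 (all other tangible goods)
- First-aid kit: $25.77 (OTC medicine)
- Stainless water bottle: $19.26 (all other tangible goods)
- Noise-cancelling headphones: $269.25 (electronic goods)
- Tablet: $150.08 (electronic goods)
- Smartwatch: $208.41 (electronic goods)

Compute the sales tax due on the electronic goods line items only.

$77.88

Game controller $69.30: electronic goods, under $150.00 → 0% → $0.00
Bluetooth speaker $191.74: electronic goods, $150.00 or more → 7.75% → $14.85985
Wireless router $185.45: electronic goods, $150.00 or more → 7.75% → $14.372375
Noise-cancelling headphones $269.25: electronic goods, $150.00 or more → 7.75% → $20.866875
Tablet $150.08: electronic goods, $150.00 or more → 7.75% → $11.6312
Smartwatch $208.41: electronic goods, $150.00 or more → 7.75% → $16.151775
Tax on electronic goods: unrounded sum = $77.882075 → $77.88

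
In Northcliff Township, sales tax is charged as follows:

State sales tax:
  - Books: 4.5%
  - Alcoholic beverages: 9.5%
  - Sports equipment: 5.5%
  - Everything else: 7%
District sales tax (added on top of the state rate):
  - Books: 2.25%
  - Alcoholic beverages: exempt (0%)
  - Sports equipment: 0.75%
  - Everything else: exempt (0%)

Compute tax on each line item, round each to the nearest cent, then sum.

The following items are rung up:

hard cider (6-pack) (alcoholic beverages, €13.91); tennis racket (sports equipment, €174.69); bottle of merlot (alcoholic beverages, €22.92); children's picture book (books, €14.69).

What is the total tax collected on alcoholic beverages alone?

Hard cider (6-pack) €13.91: alcoholic beverages → 9.5% + 0% district = 9.5% → €1.32
Bottle of merlot €22.92: alcoholic beverages → 9.5% + 0% district = 9.5% → €2.18
Tax on alcoholic beverages = €1.32 + €2.18 = €3.50

€3.50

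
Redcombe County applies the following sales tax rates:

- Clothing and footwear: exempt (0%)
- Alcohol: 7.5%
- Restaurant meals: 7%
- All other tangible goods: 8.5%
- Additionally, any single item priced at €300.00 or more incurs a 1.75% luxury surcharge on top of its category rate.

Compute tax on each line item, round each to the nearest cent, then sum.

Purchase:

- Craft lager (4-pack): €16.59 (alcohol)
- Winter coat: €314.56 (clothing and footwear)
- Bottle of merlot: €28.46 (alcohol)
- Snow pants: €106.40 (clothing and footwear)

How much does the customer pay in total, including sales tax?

€474.88

Craft lager (4-pack) €16.59: alcohol → 7.5% → €1.24
Winter coat €314.56: clothing and footwear → 0% + 1.75% surcharge = 1.75% → €5.50
Bottle of merlot €28.46: alcohol → 7.5% → €2.13
Snow pants €106.40: clothing and footwear → 0% → €0.00
Subtotal = €466.01; tax = €8.87; total due = €474.88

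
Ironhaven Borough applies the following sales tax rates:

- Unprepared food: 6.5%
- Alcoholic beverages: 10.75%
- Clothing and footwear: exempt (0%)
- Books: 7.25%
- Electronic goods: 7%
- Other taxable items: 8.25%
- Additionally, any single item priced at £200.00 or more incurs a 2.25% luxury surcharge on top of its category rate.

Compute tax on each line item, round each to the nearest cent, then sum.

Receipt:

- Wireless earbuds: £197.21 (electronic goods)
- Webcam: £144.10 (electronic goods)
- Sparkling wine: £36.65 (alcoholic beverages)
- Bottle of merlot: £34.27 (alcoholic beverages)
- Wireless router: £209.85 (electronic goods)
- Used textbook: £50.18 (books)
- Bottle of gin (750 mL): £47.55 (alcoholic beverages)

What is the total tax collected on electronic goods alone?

Wireless earbuds £197.21: electronic goods → 7% → £13.80
Webcam £144.10: electronic goods → 7% → £10.09
Wireless router £209.85: electronic goods → 7% + 2.25% surcharge = 9.25% → £19.41
Tax on electronic goods = £13.80 + £10.09 + £19.41 = £43.30

£43.30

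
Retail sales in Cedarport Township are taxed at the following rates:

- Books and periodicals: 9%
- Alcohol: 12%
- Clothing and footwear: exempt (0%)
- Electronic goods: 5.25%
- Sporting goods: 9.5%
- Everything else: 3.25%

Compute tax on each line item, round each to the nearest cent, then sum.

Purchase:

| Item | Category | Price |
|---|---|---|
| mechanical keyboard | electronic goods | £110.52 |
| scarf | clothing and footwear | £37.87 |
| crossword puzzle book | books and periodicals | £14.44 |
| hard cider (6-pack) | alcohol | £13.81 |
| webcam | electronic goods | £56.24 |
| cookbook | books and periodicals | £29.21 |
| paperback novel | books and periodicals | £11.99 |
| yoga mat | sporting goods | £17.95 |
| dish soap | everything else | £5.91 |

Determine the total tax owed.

£17.32

Mechanical keyboard £110.52: electronic goods → 5.25% → £5.80
Scarf £37.87: clothing and footwear → 0% → £0.00
Crossword puzzle book £14.44: books and periodicals → 9% → £1.30
Hard cider (6-pack) £13.81: alcohol → 12% → £1.66
Webcam £56.24: electronic goods → 5.25% → £2.95
Cookbook £29.21: books and periodicals → 9% → £2.63
Paperback novel £11.99: books and periodicals → 9% → £1.08
Yoga mat £17.95: sporting goods → 9.5% → £1.71
Dish soap £5.91: everything else → 3.25% → £0.19
Total tax = £5.80 + £1.30 + £1.66 + £2.95 + £2.63 + £1.08 + £1.71 + £0.19 = £17.32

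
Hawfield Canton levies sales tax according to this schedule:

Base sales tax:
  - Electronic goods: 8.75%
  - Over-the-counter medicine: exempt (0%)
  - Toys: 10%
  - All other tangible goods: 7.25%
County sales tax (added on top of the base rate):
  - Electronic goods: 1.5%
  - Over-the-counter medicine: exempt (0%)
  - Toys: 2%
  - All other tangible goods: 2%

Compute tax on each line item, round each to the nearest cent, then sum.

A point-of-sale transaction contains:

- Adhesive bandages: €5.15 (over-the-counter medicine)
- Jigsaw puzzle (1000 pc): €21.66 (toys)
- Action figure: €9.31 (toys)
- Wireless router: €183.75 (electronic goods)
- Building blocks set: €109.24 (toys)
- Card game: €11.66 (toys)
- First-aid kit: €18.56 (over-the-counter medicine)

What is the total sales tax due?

Adhesive bandages €5.15: over-the-counter medicine → 0% + 0% county = 0% → €0.00
Jigsaw puzzle (1000 pc) €21.66: toys → 10% + 2% county = 12% → €2.60
Action figure €9.31: toys → 10% + 2% county = 12% → €1.12
Wireless router €183.75: electronic goods → 8.75% + 1.5% county = 10.25% → €18.83
Building blocks set €109.24: toys → 10% + 2% county = 12% → €13.11
Card game €11.66: toys → 10% + 2% county = 12% → €1.40
First-aid kit €18.56: over-the-counter medicine → 0% + 0% county = 0% → €0.00
Total tax = €2.60 + €1.12 + €18.83 + €13.11 + €1.40 = €37.06

€37.06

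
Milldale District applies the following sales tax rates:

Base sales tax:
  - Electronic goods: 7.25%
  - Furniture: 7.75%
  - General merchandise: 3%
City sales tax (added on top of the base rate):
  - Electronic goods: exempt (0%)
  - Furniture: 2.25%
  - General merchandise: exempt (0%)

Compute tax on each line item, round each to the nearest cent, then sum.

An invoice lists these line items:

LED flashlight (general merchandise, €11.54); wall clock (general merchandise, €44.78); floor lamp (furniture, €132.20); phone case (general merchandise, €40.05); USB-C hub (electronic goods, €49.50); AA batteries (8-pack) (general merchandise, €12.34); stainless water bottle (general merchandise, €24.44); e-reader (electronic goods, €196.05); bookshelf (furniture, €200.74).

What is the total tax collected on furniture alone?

€33.29

Floor lamp €132.20: furniture → 7.75% + 2.25% city = 10% → €13.22
Bookshelf €200.74: furniture → 7.75% + 2.25% city = 10% → €20.07
Tax on furniture = €13.22 + €20.07 = €33.29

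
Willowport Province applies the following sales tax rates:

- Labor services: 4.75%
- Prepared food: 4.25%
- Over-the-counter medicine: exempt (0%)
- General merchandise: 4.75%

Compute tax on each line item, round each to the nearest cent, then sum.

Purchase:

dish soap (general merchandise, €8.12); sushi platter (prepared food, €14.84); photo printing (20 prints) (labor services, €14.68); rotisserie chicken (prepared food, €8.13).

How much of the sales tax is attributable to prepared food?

Sushi platter €14.84: prepared food → 4.25% → €0.63
Rotisserie chicken €8.13: prepared food → 4.25% → €0.35
Tax on prepared food = €0.63 + €0.35 = €0.98

€0.98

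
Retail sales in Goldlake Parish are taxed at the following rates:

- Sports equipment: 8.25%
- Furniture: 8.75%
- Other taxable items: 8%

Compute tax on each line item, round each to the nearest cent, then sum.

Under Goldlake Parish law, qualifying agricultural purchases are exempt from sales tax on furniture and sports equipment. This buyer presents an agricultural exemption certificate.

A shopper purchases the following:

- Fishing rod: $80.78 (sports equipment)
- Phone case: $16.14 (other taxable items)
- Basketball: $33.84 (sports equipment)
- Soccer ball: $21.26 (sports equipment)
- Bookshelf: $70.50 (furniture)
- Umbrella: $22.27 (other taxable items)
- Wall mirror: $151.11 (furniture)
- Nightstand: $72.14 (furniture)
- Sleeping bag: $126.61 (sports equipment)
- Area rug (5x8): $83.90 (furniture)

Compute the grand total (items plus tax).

$681.62

Fishing rod $80.78: sports equipment, buyer-exempt → 0% → $0.00
Phone case $16.14: other taxable items → 8% → $1.29
Basketball $33.84: sports equipment, buyer-exempt → 0% → $0.00
Soccer ball $21.26: sports equipment, buyer-exempt → 0% → $0.00
Bookshelf $70.50: furniture, buyer-exempt → 0% → $0.00
Umbrella $22.27: other taxable items → 8% → $1.78
Wall mirror $151.11: furniture, buyer-exempt → 0% → $0.00
Nightstand $72.14: furniture, buyer-exempt → 0% → $0.00
Sleeping bag $126.61: sports equipment, buyer-exempt → 0% → $0.00
Area rug (5x8) $83.90: furniture, buyer-exempt → 0% → $0.00
Subtotal = $678.55; tax = $3.07; total due = $681.62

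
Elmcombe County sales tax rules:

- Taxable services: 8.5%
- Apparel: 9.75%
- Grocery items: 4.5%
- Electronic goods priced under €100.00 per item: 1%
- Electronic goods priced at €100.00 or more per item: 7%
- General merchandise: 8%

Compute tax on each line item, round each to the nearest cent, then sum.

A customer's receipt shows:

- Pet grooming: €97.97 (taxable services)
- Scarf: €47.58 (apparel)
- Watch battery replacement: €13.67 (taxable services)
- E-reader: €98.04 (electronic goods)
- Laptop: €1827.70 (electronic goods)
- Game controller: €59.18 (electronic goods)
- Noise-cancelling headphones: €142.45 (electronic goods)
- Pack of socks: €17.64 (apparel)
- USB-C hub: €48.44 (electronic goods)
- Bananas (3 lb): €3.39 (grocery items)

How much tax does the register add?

Pet grooming €97.97: taxable services → 8.5% → €8.33
Scarf €47.58: apparel → 9.75% → €4.64
Watch battery replacement €13.67: taxable services → 8.5% → €1.16
E-reader €98.04: electronic goods, under €100.00 → 1% → €0.98
Laptop €1827.70: electronic goods, €100.00 or more → 7% → €127.94
Game controller €59.18: electronic goods, under €100.00 → 1% → €0.59
Noise-cancelling headphones €142.45: electronic goods, €100.00 or more → 7% → €9.97
Pack of socks €17.64: apparel → 9.75% → €1.72
USB-C hub €48.44: electronic goods, under €100.00 → 1% → €0.48
Bananas (3 lb) €3.39: grocery items → 4.5% → €0.15
Total tax = €8.33 + €4.64 + €1.16 + €0.98 + €127.94 + €0.59 + €9.97 + €1.72 + €0.48 + €0.15 = €155.96

€155.96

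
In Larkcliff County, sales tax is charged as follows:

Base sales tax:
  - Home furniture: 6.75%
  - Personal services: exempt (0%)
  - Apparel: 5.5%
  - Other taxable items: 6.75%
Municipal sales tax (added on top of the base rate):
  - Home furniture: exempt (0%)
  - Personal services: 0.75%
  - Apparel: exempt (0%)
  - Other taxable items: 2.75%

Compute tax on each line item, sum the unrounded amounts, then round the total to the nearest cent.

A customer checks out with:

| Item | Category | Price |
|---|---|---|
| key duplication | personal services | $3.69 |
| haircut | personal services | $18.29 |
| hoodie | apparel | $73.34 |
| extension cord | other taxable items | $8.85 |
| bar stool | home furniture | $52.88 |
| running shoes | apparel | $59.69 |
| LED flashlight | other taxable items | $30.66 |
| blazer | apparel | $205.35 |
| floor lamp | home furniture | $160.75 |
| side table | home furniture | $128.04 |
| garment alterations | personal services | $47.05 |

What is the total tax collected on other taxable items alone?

$3.75

Extension cord $8.85: other taxable items → 6.75% + 2.75% municipal = 9.5% → $0.84075
LED flashlight $30.66: other taxable items → 6.75% + 2.75% municipal = 9.5% → $2.9127
Tax on other taxable items: unrounded sum = $3.75345 → $3.75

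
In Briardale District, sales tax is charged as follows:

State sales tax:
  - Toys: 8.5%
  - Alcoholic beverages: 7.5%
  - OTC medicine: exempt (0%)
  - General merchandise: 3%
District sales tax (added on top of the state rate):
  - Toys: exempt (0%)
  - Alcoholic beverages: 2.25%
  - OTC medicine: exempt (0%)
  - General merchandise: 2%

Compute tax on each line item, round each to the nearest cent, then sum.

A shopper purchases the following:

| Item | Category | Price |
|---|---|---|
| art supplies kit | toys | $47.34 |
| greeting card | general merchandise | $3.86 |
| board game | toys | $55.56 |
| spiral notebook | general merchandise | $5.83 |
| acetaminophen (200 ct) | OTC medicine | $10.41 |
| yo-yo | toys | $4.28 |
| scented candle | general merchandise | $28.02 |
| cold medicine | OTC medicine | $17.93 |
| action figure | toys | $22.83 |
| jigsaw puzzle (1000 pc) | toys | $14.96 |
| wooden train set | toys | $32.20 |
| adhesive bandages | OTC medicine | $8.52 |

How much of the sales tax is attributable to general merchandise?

$1.88

Greeting card $3.86: general merchandise → 3% + 2% district = 5% → $0.19
Spiral notebook $5.83: general merchandise → 3% + 2% district = 5% → $0.29
Scented candle $28.02: general merchandise → 3% + 2% district = 5% → $1.40
Tax on general merchandise = $0.19 + $0.29 + $1.40 = $1.88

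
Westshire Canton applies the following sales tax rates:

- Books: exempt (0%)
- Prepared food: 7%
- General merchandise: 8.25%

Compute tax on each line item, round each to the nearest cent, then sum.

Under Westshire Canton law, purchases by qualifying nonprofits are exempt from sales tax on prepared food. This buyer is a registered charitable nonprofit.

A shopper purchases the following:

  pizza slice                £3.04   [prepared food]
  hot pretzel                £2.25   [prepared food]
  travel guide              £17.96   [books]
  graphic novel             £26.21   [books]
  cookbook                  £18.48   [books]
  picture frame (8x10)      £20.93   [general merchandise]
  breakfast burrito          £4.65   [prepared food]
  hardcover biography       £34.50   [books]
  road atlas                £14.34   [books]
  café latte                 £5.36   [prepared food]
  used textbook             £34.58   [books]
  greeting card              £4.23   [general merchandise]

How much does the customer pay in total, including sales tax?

Pizza slice £3.04: prepared food, buyer-exempt → 0% → £0.00
Hot pretzel £2.25: prepared food, buyer-exempt → 0% → £0.00
Travel guide £17.96: books → 0% → £0.00
Graphic novel £26.21: books → 0% → £0.00
Cookbook £18.48: books → 0% → £0.00
Picture frame (8x10) £20.93: general merchandise → 8.25% → £1.73
Breakfast burrito £4.65: prepared food, buyer-exempt → 0% → £0.00
Hardcover biography £34.50: books → 0% → £0.00
Road atlas £14.34: books → 0% → £0.00
Café latte £5.36: prepared food, buyer-exempt → 0% → £0.00
Used textbook £34.58: books → 0% → £0.00
Greeting card £4.23: general merchandise → 8.25% → £0.35
Subtotal = £186.53; tax = £2.08; total due = £188.61

£188.61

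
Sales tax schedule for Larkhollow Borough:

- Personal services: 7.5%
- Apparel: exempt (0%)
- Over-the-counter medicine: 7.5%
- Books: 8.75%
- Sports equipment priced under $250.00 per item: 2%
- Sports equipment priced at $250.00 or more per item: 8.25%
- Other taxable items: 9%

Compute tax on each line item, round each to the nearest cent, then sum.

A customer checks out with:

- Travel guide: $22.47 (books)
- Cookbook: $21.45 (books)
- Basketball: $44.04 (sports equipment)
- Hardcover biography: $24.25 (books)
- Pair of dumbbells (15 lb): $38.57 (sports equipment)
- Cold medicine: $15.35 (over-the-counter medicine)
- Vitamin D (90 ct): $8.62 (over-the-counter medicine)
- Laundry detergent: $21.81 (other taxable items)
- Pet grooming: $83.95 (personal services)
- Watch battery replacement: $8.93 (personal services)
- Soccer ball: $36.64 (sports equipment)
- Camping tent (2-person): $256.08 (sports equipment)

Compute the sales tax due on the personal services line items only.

$6.97

Pet grooming $83.95: personal services → 7.5% → $6.30
Watch battery replacement $8.93: personal services → 7.5% → $0.67
Tax on personal services = $6.30 + $0.67 = $6.97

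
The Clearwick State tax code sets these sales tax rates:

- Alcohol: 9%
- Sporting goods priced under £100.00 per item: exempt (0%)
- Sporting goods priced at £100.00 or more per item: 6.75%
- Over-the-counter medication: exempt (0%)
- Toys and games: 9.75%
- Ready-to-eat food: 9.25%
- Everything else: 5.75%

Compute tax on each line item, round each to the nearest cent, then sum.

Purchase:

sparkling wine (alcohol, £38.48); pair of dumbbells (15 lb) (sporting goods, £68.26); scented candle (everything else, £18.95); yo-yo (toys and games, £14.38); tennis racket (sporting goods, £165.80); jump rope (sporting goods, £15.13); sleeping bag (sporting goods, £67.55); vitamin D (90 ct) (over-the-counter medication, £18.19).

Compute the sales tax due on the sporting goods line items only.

Pair of dumbbells (15 lb) £68.26: sporting goods, under £100.00 → 0% → £0.00
Tennis racket £165.80: sporting goods, £100.00 or more → 6.75% → £11.19
Jump rope £15.13: sporting goods, under £100.00 → 0% → £0.00
Sleeping bag £67.55: sporting goods, under £100.00 → 0% → £0.00
Tax on sporting goods = £0.00 + £11.19 + £0.00 + £0.00 = £11.19

£11.19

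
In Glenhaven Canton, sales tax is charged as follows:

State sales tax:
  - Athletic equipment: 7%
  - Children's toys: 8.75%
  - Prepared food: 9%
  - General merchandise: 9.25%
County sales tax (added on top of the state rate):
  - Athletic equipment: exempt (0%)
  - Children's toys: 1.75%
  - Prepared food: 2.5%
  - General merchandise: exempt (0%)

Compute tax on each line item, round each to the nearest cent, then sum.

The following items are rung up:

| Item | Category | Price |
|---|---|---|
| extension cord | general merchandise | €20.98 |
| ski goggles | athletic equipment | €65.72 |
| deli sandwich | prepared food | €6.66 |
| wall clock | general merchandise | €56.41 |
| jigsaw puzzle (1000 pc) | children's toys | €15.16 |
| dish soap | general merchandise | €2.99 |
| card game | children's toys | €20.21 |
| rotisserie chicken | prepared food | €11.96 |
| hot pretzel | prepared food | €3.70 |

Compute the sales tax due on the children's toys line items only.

Jigsaw puzzle (1000 pc) €15.16: children's toys → 8.75% + 1.75% county = 10.5% → €1.59
Card game €20.21: children's toys → 8.75% + 1.75% county = 10.5% → €2.12
Tax on children's toys = €1.59 + €2.12 = €3.71

€3.71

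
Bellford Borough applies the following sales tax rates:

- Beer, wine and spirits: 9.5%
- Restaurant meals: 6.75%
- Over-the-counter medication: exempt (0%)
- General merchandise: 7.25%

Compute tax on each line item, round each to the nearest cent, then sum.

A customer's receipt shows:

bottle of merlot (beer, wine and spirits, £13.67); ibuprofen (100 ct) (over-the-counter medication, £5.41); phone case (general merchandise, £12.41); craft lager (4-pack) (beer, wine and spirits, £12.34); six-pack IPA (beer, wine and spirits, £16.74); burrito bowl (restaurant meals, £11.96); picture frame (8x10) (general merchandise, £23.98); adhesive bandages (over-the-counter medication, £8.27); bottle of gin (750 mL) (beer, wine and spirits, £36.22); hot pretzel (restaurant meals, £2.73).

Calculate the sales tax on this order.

Bottle of merlot £13.67: beer, wine and spirits → 9.5% → £1.30
Ibuprofen (100 ct) £5.41: over-the-counter medication → 0% → £0.00
Phone case £12.41: general merchandise → 7.25% → £0.90
Craft lager (4-pack) £12.34: beer, wine and spirits → 9.5% → £1.17
Six-pack IPA £16.74: beer, wine and spirits → 9.5% → £1.59
Burrito bowl £11.96: restaurant meals → 6.75% → £0.81
Picture frame (8x10) £23.98: general merchandise → 7.25% → £1.74
Adhesive bandages £8.27: over-the-counter medication → 0% → £0.00
Bottle of gin (750 mL) £36.22: beer, wine and spirits → 9.5% → £3.44
Hot pretzel £2.73: restaurant meals → 6.75% → £0.18
Total tax = £1.30 + £0.90 + £1.17 + £1.59 + £0.81 + £1.74 + £3.44 + £0.18 = £11.13

£11.13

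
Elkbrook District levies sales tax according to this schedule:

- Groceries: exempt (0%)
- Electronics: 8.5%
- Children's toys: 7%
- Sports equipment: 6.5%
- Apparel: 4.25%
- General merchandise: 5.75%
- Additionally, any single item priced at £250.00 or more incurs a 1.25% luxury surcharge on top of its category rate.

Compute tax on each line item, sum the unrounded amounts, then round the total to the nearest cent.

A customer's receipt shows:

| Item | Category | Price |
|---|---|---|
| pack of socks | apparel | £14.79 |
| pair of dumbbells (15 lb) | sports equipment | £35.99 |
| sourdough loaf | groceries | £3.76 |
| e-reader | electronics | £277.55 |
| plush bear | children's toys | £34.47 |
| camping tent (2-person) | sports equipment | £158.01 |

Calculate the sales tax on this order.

£42.71

Pack of socks £14.79: apparel → 4.25% → £0.628575
Pair of dumbbells (15 lb) £35.99: sports equipment → 6.5% → £2.33935
Sourdough loaf £3.76: groceries → 0% → £0.00
E-reader £277.55: electronics → 8.5% + 1.25% surcharge = 9.75% → £27.061125
Plush bear £34.47: children's toys → 7% → £2.4129
Camping tent (2-person) £158.01: sports equipment → 6.5% → £10.27065
Unrounded tax sum = £42.7126 → £42.71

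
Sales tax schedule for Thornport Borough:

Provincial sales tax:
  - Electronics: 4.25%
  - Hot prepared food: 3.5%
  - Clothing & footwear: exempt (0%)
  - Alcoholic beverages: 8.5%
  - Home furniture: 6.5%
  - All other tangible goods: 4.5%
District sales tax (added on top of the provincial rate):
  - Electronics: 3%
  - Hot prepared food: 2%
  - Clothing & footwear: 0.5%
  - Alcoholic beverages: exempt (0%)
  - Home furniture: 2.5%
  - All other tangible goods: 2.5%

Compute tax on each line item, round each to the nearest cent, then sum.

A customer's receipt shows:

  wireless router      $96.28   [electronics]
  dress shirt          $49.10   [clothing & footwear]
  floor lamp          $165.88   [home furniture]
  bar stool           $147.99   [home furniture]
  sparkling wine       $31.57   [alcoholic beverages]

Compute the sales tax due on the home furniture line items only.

Floor lamp $165.88: home furniture → 6.5% + 2.5% district = 9% → $14.93
Bar stool $147.99: home furniture → 6.5% + 2.5% district = 9% → $13.32
Tax on home furniture = $14.93 + $13.32 = $28.25

$28.25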